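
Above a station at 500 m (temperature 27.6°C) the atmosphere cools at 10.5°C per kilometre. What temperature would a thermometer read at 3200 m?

From 500 m to 3200 m (environmental): cools by 10.5 × 2.7 = 28.35°C, giving -0.75°C.

-0.75°C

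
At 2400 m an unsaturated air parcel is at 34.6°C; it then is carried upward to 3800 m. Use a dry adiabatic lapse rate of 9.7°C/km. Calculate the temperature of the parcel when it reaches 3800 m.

21.02°C

2400 → 3800 m (dry adiabatic, 9.7°C/km): ΔT = -9.7 × 1.4 = -13.58°C → T = 21.02°C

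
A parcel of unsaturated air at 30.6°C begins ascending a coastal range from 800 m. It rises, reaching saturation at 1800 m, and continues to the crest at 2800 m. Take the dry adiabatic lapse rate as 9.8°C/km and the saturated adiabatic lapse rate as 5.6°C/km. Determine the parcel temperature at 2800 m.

From 800 m to 1800 m (dry): cools by 9.8 × 1 = 9.8°C, giving 20.8°C.
From 1800 m to 2800 m (saturated): cools by 5.6 × 1 = 5.6°C, giving 15.2°C.

15.2°C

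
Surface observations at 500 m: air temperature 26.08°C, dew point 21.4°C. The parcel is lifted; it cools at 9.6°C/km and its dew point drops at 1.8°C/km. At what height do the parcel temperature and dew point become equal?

T and T_d converge at 9.6 − 1.8 = 7.8°C per km
Height above start = (26.08 − 21.4) / 7.8 = 0.6 km
LCL altitude = 500 m + 600 m = 1100 m

1100 m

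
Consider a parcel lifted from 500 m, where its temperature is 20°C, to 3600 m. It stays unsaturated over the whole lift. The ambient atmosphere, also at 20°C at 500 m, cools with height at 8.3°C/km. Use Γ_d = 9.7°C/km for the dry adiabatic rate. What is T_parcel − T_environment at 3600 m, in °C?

-4.34°C (parcel cooler than environment)

Parcel:
  Dry to 3600 m: -9.7 × 3.1 km = -30.07°C, so T = -10.07°C.
Environment:
  Environment to 3600 m: -8.3 × 3.1 km = -25.73°C, so T = -5.73°C.
T_parcel − T_env = -10.07 − (-5.73) = -4.34°C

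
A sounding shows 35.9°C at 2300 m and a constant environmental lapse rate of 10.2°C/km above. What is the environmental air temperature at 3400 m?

2300–3400 m, environmental: Δz = 1.1 km ⇒ ΔT = -11.22°C; T = 24.68°C

24.68°C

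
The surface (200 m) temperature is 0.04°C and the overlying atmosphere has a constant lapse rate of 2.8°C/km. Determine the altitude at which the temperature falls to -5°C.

Height above start = (0.04 − (-5)) / 2.8 = 1.8 km
Altitude = 200 m + 1800 m = 2000 m

2000 m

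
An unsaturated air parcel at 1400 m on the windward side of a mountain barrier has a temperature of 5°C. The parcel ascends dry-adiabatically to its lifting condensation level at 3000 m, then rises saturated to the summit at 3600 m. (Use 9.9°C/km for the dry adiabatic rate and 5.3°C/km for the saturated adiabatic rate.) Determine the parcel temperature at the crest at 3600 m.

-14.02°C

1400–3000 m, dry: Δz = 1.6 km ⇒ ΔT = -15.84°C; T = -10.84°C
3000–3600 m, saturated: Δz = 0.6 km ⇒ ΔT = -3.18°C; T = -14.02°C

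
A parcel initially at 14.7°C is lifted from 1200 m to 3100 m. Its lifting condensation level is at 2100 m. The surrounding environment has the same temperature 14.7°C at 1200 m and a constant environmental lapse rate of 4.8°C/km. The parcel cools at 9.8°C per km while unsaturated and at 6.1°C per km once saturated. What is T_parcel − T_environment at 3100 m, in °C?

Parcel:
  1200–2100 m, dry: Δz = 0.9 km ⇒ ΔT = -8.82°C; T = 5.88°C
  2100–3100 m, saturated: Δz = 1 km ⇒ ΔT = -6.1°C; T = -0.22°C
Environment:
  1200–3100 m, environment: Δz = 1.9 km ⇒ ΔT = -9.12°C; T = 5.58°C
T_parcel − T_env = -0.22 − 5.58 = -5.8°C

-5.8°C (parcel cooler than environment)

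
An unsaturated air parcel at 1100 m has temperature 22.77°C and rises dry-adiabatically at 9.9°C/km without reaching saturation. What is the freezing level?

3400 m

Height above start = (22.77 − 0) / 9.9 = 2.3 km
Altitude = 1100 m + 2300 m = 3400 m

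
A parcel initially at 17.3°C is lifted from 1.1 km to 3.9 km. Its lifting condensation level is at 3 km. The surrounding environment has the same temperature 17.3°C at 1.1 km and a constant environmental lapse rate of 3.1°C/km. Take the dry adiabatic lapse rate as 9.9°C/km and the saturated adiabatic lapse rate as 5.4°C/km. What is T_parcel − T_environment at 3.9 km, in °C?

Parcel:
  1100–3000 m, dry: Δz = 1.9 km ⇒ ΔT = -18.81°C; T = -1.51°C
  3000–3900 m, saturated: Δz = 0.9 km ⇒ ΔT = -4.86°C; T = -6.37°C
Environment:
  1100–3900 m, environment: Δz = 2.8 km ⇒ ΔT = -8.68°C; T = 8.62°C
T_parcel − T_env = -6.37 − 8.62 = -14.99°C

-14.99°C (parcel cooler than environment)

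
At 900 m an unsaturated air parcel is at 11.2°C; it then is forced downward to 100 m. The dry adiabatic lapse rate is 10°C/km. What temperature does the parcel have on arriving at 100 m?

19.2°C

900 → 100 m (dry adiabatic, 10°C/km): ΔT = +10 × 0.8 = +8°C → T = 19.2°C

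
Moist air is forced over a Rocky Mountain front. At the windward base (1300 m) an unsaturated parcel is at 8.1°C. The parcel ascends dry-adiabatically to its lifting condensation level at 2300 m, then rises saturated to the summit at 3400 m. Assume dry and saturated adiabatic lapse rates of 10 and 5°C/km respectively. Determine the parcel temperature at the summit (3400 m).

-7.4°C

1300–2300 m, dry: Δz = 1 km ⇒ ΔT = -10°C; T = -1.9°C
2300–3400 m, saturated: Δz = 1.1 km ⇒ ΔT = -5.5°C; T = -7.4°C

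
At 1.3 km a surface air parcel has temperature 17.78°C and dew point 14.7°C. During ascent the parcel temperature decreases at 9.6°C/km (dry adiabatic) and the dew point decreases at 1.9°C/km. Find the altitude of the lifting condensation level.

1.7 km

T and T_d converge at 9.6 − 1.9 = 7.7°C per km
Height above start = (17.78 − 14.7) / 7.7 = 0.4 km
LCL altitude = 1300 m + 400 m = 1700 m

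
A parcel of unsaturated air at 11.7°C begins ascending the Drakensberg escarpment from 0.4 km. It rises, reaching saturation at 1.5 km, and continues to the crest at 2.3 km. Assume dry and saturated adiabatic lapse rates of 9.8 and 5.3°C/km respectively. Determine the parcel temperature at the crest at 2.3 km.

400 → 1500 m (dry, 9.8°C/km): ΔT = -9.8 × 1.1 = -10.78°C → T = 0.92°C
1500 → 2300 m (saturated, 5.3°C/km): ΔT = -5.3 × 0.8 = -4.24°C → T = -3.32°C

-3.32°C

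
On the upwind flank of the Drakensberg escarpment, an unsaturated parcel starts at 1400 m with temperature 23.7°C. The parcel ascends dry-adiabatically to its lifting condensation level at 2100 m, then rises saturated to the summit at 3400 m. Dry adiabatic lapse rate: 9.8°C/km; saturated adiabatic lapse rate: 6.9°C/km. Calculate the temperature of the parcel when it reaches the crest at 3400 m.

7.87°C

Dry to 2100 m: -9.8 × 0.7 km = -6.86°C, so T = 16.84°C.
Saturated to 3400 m: -6.9 × 1.3 km = -8.97°C, so T = 7.87°C.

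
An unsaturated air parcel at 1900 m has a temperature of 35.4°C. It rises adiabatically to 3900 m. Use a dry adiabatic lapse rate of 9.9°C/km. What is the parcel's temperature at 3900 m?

15.6°C

1900 → 3900 m (dry adiabatic, 9.9°C/km): ΔT = -9.9 × 2 = -19.8°C → T = 15.6°C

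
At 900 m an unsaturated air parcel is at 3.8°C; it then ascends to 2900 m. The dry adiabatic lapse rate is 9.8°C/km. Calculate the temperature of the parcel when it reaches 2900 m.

900–2900 m, dry adiabatic: Δz = 2 km ⇒ ΔT = -19.6°C; T = -15.8°C

-15.8°C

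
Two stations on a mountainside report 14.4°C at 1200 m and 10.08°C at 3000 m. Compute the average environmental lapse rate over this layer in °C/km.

Γ = −ΔT/Δz = (14.4 − 10.08) / (3000 − 1200) m
  = 4.32°C / 1.8 km = 2.4°C/km

2.4°C/km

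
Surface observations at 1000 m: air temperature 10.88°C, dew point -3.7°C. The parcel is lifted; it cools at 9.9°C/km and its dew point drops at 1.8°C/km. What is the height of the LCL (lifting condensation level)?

2800 m

T and T_d converge at 9.9 − 1.8 = 8.1°C per km
Height above start = (10.88 − (-3.7)) / 8.1 = 1.8 km
LCL altitude = 1000 m + 1800 m = 2800 m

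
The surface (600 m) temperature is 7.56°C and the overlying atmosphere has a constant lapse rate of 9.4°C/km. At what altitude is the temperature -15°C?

Height above start = (7.56 − (-15)) / 9.4 = 2.4 km
Altitude = 600 m + 2400 m = 3000 m

3000 m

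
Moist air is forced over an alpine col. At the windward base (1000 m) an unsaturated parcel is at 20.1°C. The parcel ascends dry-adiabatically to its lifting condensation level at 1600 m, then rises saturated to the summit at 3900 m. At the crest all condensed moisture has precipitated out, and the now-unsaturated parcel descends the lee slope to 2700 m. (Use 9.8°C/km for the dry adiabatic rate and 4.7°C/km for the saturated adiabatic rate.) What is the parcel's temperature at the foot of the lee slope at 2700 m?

1000 → 1600 m (dry, 9.8°C/km): ΔT = -9.8 × 0.6 = -5.88°C → T = 14.22°C
1600 → 3900 m (saturated, 4.7°C/km): ΔT = -4.7 × 2.3 = -10.81°C → T = 3.41°C
3900 → 2700 m (dry descent, 9.8°C/km): ΔT = +9.8 × 1.2 = +11.76°C → T = 15.17°C

15.17°C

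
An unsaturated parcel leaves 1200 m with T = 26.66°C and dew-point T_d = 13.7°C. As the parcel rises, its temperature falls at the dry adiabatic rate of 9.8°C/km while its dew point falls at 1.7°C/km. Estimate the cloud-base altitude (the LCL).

T and T_d converge at 9.8 − 1.7 = 8.1°C per km
Height above start = (26.66 − 13.7) / 8.1 = 1.6 km
LCL altitude = 1200 m + 1600 m = 2800 m

2800 m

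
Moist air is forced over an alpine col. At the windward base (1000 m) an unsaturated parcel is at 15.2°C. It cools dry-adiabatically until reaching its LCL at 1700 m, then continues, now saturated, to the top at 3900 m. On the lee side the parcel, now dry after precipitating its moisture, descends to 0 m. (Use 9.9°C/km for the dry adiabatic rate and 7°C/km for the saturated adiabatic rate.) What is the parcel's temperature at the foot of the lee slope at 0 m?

31.48°C

Dry to 1700 m: -9.9 × 0.7 km = -6.93°C, so T = 8.27°C.
Saturated to 3900 m: -7 × 2.2 km = -15.4°C, so T = -7.13°C.
Dry descent to 0 m: +9.9 × 3.9 km = +38.61°C, so T = 31.48°C.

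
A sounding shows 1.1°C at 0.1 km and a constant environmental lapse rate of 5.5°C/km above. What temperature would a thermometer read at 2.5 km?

100–2500 m, environmental: Δz = 2.4 km ⇒ ΔT = -13.2°C; T = -12.1°C

-12.1°C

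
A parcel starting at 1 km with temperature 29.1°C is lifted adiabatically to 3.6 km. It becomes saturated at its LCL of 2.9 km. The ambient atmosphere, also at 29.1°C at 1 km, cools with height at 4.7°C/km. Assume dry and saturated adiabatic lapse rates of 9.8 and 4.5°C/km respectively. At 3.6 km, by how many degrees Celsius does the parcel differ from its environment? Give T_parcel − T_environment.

Parcel:
  1000–2900 m, dry: Δz = 1.9 km ⇒ ΔT = -18.62°C; T = 10.48°C
  2900–3600 m, saturated: Δz = 0.7 km ⇒ ΔT = -3.15°C; T = 7.33°C
Environment:
  1000–3600 m, environment: Δz = 2.6 km ⇒ ΔT = -12.22°C; T = 16.88°C
T_parcel − T_env = 7.33 − 16.88 = -9.55°C

-9.55°C (parcel cooler than environment)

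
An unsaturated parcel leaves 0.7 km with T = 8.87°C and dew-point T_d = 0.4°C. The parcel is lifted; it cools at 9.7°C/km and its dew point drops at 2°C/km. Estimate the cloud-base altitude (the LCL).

T and T_d converge at 9.7 − 2 = 7.7°C per km
Height above start = (8.87 − 0.4) / 7.7 = 1.1 km
LCL altitude = 700 m + 1100 m = 1800 m

1.8 km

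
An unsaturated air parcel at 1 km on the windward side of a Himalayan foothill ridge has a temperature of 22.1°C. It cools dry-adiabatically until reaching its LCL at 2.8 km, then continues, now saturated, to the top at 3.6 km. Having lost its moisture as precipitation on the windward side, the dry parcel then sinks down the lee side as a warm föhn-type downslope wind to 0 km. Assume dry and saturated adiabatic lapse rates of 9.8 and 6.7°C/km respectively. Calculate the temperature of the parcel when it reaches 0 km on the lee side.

Dry to 2800 m: -9.8 × 1.8 km = -17.64°C, so T = 4.46°C.
Saturated to 3600 m: -6.7 × 0.8 km = -5.36°C, so T = -0.9°C.
Dry descent to 0 m: +9.8 × 3.6 km = +35.28°C, so T = 34.38°C.

34.38°C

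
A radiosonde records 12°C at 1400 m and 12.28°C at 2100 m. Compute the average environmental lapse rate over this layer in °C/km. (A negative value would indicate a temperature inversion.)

Γ = −ΔT/Δz = (12 − 12.28) / (2100 − 1400) m
  = -0.28°C / 0.7 km = -0.4°C/km

-0.4°C/km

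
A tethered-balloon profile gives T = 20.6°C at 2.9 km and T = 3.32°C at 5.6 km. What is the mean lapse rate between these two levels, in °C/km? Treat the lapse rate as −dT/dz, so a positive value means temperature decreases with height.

6.4°C/km

Γ = −ΔT/Δz = (20.6 − 3.32) / (5600 − 2900) m
  = 17.28°C / 2.7 km = 6.4°C/km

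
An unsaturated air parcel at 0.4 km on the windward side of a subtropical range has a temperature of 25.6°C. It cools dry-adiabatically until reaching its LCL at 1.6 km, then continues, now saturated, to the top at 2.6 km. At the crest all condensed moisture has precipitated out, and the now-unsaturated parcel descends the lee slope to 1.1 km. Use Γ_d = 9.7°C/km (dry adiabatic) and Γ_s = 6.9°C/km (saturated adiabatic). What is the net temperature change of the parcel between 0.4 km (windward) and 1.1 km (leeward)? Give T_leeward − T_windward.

Dry to 1600 m: -9.7 × 1.2 km = -11.64°C, so T = 13.96°C.
Saturated to 2600 m: -6.9 × 1 km = -6.9°C, so T = 7.06°C.
Dry descent to 1100 m: +9.7 × 1.5 km = +14.55°C, so T = 21.61°C.
Net change vs windward start: 21.61 − 25.6 = -3.99°C

-3.99°C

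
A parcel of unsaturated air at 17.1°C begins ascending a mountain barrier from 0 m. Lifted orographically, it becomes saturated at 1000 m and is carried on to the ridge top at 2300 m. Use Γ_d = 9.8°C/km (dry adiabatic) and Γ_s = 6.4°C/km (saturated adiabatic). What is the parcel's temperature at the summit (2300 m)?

-1.02°C

0 → 1000 m (dry, 9.8°C/km): ΔT = -9.8 × 1 = -9.8°C → T = 7.3°C
1000 → 2300 m (saturated, 6.4°C/km): ΔT = -6.4 × 1.3 = -8.32°C → T = -1.02°C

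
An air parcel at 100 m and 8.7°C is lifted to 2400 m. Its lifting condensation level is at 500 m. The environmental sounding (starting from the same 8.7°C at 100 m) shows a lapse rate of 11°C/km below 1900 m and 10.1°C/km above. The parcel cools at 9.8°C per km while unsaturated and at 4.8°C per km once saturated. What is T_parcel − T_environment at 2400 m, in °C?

+11.81°C (parcel warmer than environment)

Parcel:
  100 → 500 m (dry, 9.8°C/km): ΔT = -9.8 × 0.4 = -3.92°C → T = 4.78°C
  500 → 2400 m (saturated, 4.8°C/km): ΔT = -4.8 × 1.9 = -9.12°C → T = -4.34°C
Environment:
  100 → 1900 m (environment, lower layer, 11°C/km): ΔT = -11 × 1.8 = -19.8°C → T = -11.1°C
  1900 → 2400 m (environment, upper layer, 10.1°C/km): ΔT = -10.1 × 0.5 = -5.05°C → T = -16.15°C
T_parcel − T_env = -4.34 − (-16.15) = +11.81°C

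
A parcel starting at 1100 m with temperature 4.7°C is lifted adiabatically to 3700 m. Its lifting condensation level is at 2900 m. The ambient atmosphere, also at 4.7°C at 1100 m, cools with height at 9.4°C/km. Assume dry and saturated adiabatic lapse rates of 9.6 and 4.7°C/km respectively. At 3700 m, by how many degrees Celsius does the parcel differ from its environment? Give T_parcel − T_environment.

+3.4°C (parcel warmer than environment)

Parcel:
  Dry to 2900 m: -9.6 × 1.8 km = -17.28°C, so T = -12.58°C.
  Saturated to 3700 m: -4.7 × 0.8 km = -3.76°C, so T = -16.34°C.
Environment:
  Environment to 3700 m: -9.4 × 2.6 km = -24.44°C, so T = -19.74°C.
T_parcel − T_env = -16.34 − (-19.74) = +3.4°C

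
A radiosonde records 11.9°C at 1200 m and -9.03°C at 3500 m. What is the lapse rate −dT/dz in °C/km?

9.1°C/km

Γ = −ΔT/Δz = (11.9 − (-9.03)) / (3500 − 1200) m
  = 20.93°C / 2.3 km = 9.1°C/km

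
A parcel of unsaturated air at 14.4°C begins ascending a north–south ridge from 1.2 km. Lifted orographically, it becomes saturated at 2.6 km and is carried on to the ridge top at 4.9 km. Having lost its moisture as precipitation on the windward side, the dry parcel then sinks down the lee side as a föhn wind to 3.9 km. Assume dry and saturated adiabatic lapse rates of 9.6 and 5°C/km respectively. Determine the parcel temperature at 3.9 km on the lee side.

From 1200 m to 2600 m (dry): cools by 9.6 × 1.4 = 13.44°C, giving 0.96°C.
From 2600 m to 4900 m (saturated): cools by 5 × 2.3 = 11.5°C, giving -10.54°C.
From 4900 m to 3900 m (dry descent): warms by 9.6 × 1 = 9.6°C, giving -0.94°C.

-0.94°C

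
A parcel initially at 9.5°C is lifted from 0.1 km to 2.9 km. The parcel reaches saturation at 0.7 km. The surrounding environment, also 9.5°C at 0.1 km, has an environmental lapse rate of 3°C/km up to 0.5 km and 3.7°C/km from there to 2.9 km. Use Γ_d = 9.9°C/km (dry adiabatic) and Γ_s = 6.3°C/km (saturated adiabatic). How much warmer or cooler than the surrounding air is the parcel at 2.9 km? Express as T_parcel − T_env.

-9.72°C (parcel cooler than environment)

Parcel:
  100 → 700 m (dry, 9.9°C/km): ΔT = -9.9 × 0.6 = -5.94°C → T = 3.56°C
  700 → 2900 m (saturated, 6.3°C/km): ΔT = -6.3 × 2.2 = -13.86°C → T = -10.3°C
Environment:
  100 → 500 m (environment, lower layer, 3°C/km): ΔT = -3 × 0.4 = -1.2°C → T = 8.3°C
  500 → 2900 m (environment, upper layer, 3.7°C/km): ΔT = -3.7 × 2.4 = -8.88°C → T = -0.58°C
T_parcel − T_env = -10.3 − (-0.58) = -9.72°C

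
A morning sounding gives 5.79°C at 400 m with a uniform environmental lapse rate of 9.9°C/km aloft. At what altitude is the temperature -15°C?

2500 m

Height above start = (5.79 − (-15)) / 9.9 = 2.1 km
Altitude = 400 m + 2100 m = 2500 m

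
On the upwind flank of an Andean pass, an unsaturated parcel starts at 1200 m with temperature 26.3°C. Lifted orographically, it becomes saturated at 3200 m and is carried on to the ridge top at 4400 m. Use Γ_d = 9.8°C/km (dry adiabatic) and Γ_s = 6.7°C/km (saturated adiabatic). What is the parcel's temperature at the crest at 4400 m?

From 1200 m to 3200 m (dry): cools by 9.8 × 2 = 19.6°C, giving 6.7°C.
From 3200 m to 4400 m (saturated): cools by 6.7 × 1.2 = 8.04°C, giving -1.34°C.

-1.34°C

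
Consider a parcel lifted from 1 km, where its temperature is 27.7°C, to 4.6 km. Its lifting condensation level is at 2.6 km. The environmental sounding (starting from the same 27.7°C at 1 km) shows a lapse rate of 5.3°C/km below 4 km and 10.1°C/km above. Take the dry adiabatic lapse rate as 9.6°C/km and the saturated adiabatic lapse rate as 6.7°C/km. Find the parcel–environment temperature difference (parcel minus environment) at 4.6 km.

Parcel:
  1000–2600 m, dry: Δz = 1.6 km ⇒ ΔT = -15.36°C; T = 12.34°C
  2600–4600 m, saturated: Δz = 2 km ⇒ ΔT = -13.4°C; T = -1.06°C
Environment:
  1000–4000 m, environment, lower layer: Δz = 3 km ⇒ ΔT = -15.9°C; T = 11.8°C
  4000–4600 m, environment, upper layer: Δz = 0.6 km ⇒ ΔT = -6.06°C; T = 5.74°C
T_parcel − T_env = -1.06 − 5.74 = -6.8°C

-6.8°C (parcel cooler than environment)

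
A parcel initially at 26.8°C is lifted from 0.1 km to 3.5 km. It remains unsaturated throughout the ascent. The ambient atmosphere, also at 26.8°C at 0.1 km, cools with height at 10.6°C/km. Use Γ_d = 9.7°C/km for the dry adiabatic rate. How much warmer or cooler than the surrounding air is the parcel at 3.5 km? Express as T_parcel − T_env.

+3.06°C (parcel warmer than environment)

Parcel:
  From 100 m to 3500 m (dry): cools by 9.7 × 3.4 = 32.98°C, giving -6.18°C.
Environment:
  From 100 m to 3500 m (environment): cools by 10.6 × 3.4 = 36.04°C, giving -9.24°C.
T_parcel − T_env = -6.18 − (-9.24) = +3.06°C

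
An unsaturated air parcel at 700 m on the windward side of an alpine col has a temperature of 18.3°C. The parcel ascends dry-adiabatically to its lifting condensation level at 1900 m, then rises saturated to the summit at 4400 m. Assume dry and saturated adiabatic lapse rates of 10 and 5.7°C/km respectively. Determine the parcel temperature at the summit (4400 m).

Dry to 1900 m: -10 × 1.2 km = -12°C, so T = 6.3°C.
Saturated to 4400 m: -5.7 × 2.5 km = -14.25°C, so T = -7.95°C.

-7.95°C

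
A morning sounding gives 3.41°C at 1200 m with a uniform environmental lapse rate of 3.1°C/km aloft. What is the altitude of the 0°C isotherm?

2300 m

Height above start = (3.41 − 0) / 3.1 = 1.1 km
Altitude = 1200 m + 1100 m = 2300 m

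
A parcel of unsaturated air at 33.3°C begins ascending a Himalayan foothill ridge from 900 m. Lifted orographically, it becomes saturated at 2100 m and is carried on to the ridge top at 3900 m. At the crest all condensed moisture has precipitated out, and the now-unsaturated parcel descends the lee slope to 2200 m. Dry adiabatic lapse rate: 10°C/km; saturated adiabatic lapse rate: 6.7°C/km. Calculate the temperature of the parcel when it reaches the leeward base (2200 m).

Dry to 2100 m: -10 × 1.2 km = -12°C, so T = 21.3°C.
Saturated to 3900 m: -6.7 × 1.8 km = -12.06°C, so T = 9.24°C.
Dry descent to 2200 m: +10 × 1.7 km = +17°C, so T = 26.24°C.

26.24°C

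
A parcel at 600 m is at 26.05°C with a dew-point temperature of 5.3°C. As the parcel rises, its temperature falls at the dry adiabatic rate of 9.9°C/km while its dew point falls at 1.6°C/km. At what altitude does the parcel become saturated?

T and T_d converge at 9.9 − 1.6 = 8.3°C per km
Height above start = (26.05 − 5.3) / 8.3 = 2.5 km
LCL altitude = 600 m + 2500 m = 3100 m

3100 m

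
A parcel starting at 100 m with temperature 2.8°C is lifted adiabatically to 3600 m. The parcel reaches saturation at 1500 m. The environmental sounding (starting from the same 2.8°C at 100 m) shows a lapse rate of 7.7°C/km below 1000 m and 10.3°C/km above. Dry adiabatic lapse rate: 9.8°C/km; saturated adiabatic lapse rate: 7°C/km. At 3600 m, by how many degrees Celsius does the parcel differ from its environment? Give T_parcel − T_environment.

Parcel:
  100–1500 m, dry: Δz = 1.4 km ⇒ ΔT = -13.72°C; T = -10.92°C
  1500–3600 m, saturated: Δz = 2.1 km ⇒ ΔT = -14.7°C; T = -25.62°C
Environment:
  100–1000 m, environment, lower layer: Δz = 0.9 km ⇒ ΔT = -6.93°C; T = -4.13°C
  1000–3600 m, environment, upper layer: Δz = 2.6 km ⇒ ΔT = -26.78°C; T = -30.91°C
T_parcel − T_env = -25.62 − (-30.91) = +5.29°C

+5.29°C (parcel warmer than environment)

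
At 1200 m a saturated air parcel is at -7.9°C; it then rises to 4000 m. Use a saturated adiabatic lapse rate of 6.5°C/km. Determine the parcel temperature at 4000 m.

Saturated adiabatic to 4000 m: -6.5 × 2.8 km = -18.2°C, so T = -26.1°C.

-26.1°C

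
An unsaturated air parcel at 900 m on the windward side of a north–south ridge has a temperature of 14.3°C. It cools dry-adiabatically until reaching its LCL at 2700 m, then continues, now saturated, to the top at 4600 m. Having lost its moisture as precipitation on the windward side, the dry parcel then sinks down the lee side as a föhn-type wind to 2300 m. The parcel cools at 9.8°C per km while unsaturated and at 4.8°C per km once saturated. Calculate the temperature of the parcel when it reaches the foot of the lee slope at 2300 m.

900–2700 m, dry: Δz = 1.8 km ⇒ ΔT = -17.64°C; T = -3.34°C
2700–4600 m, saturated: Δz = 1.9 km ⇒ ΔT = -9.12°C; T = -12.46°C
4600–2300 m, dry descent: Δz = 2.3 km ⇒ ΔT = +22.54°C; T = 10.08°C

10.08°C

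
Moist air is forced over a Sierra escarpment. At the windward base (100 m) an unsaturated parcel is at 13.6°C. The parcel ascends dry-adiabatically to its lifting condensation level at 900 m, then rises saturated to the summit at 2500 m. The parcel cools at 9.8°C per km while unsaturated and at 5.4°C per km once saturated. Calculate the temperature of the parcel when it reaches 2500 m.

100 → 900 m (dry, 9.8°C/km): ΔT = -9.8 × 0.8 = -7.84°C → T = 5.76°C
900 → 2500 m (saturated, 5.4°C/km): ΔT = -5.4 × 1.6 = -8.64°C → T = -2.88°C

-2.88°C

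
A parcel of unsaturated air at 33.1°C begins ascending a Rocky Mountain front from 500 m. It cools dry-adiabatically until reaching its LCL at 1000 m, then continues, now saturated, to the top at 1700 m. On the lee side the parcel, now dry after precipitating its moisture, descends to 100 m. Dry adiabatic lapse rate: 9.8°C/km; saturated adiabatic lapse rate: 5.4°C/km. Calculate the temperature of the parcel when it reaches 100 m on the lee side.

40.1°C

500–1000 m, dry: Δz = 0.5 km ⇒ ΔT = -4.9°C; T = 28.2°C
1000–1700 m, saturated: Δz = 0.7 km ⇒ ΔT = -3.78°C; T = 24.42°C
1700–100 m, dry descent: Δz = 1.6 km ⇒ ΔT = +15.68°C; T = 40.1°C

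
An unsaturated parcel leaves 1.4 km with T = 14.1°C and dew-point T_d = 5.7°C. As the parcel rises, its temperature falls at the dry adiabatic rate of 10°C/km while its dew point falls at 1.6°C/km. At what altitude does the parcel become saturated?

T and T_d converge at 10 − 1.6 = 8.4°C per km
Height above start = (14.1 − 5.7) / 8.4 = 1 km
LCL altitude = 1400 m + 1000 m = 2400 m

2.4 km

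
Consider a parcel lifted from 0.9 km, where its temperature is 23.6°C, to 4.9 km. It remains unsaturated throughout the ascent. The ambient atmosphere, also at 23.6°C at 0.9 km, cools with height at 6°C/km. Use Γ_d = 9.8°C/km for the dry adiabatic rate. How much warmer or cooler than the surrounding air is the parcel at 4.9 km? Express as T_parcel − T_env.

Parcel:
  900 → 4900 m (dry, 9.8°C/km): ΔT = -9.8 × 4 = -39.2°C → T = -15.6°C
Environment:
  900 → 4900 m (environment, 6°C/km): ΔT = -6 × 4 = -24°C → T = -0.4°C
T_parcel − T_env = -15.6 − (-0.4) = -15.2°C

-15.2°C (parcel cooler than environment)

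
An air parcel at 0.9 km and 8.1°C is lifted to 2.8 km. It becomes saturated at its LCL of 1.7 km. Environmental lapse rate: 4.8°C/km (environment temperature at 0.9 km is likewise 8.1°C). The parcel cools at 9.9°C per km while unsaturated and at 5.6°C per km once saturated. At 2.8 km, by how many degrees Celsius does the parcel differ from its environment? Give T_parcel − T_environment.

-4.96°C (parcel cooler than environment)

Parcel:
  900 → 1700 m (dry, 9.9°C/km): ΔT = -9.9 × 0.8 = -7.92°C → T = 0.18°C
  1700 → 2800 m (saturated, 5.6°C/km): ΔT = -5.6 × 1.1 = -6.16°C → T = -5.98°C
Environment:
  900 → 2800 m (environment, 4.8°C/km): ΔT = -4.8 × 1.9 = -9.12°C → T = -1.02°C
T_parcel − T_env = -5.98 − (-1.02) = -4.96°C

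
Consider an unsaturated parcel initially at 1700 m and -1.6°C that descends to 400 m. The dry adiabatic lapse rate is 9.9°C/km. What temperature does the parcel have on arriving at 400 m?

11.27°C

From 1700 m to 400 m (dry adiabatic): warms by 9.9 × 1.3 = 12.87°C, giving 11.27°C.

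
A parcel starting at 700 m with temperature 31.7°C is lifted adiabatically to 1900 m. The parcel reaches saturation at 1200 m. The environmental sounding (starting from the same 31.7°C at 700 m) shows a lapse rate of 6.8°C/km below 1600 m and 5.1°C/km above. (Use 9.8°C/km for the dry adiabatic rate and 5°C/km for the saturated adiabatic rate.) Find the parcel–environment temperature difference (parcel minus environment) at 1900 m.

Parcel:
  700–1200 m, dry: Δz = 0.5 km ⇒ ΔT = -4.9°C; T = 26.8°C
  1200–1900 m, saturated: Δz = 0.7 km ⇒ ΔT = -3.5°C; T = 23.3°C
Environment:
  700–1600 m, environment, lower layer: Δz = 0.9 km ⇒ ΔT = -6.12°C; T = 25.58°C
  1600–1900 m, environment, upper layer: Δz = 0.3 km ⇒ ΔT = -1.53°C; T = 24.05°C
T_parcel − T_env = 23.3 − 24.05 = -0.75°C

-0.75°C (parcel cooler than environment)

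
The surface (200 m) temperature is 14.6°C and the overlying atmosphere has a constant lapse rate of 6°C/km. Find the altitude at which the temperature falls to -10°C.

Height above start = (14.6 − (-10)) / 6 = 4.1 km
Altitude = 200 m + 4100 m = 4300 m

4300 m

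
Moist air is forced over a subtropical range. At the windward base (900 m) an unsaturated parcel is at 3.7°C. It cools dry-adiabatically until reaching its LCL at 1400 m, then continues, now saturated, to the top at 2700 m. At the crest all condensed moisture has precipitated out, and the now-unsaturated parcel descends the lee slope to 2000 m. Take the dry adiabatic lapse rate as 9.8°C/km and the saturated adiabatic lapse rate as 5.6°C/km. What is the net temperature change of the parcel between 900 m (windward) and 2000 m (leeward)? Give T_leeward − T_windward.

-5.32°C

900 → 1400 m (dry, 9.8°C/km): ΔT = -9.8 × 0.5 = -4.9°C → T = -1.2°C
1400 → 2700 m (saturated, 5.6°C/km): ΔT = -5.6 × 1.3 = -7.28°C → T = -8.48°C
2700 → 2000 m (dry descent, 9.8°C/km): ΔT = +9.8 × 0.7 = +6.86°C → T = -1.62°C
Net change vs windward start: -1.62 − 3.7 = -5.32°C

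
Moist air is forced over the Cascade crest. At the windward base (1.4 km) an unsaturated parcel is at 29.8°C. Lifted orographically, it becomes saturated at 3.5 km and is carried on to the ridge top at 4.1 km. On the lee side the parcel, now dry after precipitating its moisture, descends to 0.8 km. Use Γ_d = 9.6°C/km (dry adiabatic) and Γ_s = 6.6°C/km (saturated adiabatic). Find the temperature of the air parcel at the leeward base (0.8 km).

37.36°C

1400 → 3500 m (dry, 9.6°C/km): ΔT = -9.6 × 2.1 = -20.16°C → T = 9.64°C
3500 → 4100 m (saturated, 6.6°C/km): ΔT = -6.6 × 0.6 = -3.96°C → T = 5.68°C
4100 → 800 m (dry descent, 9.6°C/km): ΔT = +9.6 × 3.3 = +31.68°C → T = 37.36°C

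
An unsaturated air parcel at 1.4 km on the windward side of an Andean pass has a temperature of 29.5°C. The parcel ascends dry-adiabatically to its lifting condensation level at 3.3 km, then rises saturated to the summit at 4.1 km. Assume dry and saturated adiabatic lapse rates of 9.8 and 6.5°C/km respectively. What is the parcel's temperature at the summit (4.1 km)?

1400–3300 m, dry: Δz = 1.9 km ⇒ ΔT = -18.62°C; T = 10.88°C
3300–4100 m, saturated: Δz = 0.8 km ⇒ ΔT = -5.2°C; T = 5.68°C

5.68°C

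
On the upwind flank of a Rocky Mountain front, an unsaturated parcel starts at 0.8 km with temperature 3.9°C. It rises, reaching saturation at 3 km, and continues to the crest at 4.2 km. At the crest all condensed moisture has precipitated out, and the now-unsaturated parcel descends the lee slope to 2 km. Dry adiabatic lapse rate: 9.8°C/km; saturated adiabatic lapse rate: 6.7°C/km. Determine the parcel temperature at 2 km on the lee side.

-4.14°C

800 → 3000 m (dry, 9.8°C/km): ΔT = -9.8 × 2.2 = -21.56°C → T = -17.66°C
3000 → 4200 m (saturated, 6.7°C/km): ΔT = -6.7 × 1.2 = -8.04°C → T = -25.7°C
4200 → 2000 m (dry descent, 9.8°C/km): ΔT = +9.8 × 2.2 = +21.56°C → T = -4.14°C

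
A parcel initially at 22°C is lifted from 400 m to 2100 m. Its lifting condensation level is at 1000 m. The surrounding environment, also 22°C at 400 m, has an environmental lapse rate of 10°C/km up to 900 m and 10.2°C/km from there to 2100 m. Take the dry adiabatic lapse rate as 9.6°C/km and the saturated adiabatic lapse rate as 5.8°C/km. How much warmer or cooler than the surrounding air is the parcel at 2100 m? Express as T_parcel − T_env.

+5.1°C (parcel warmer than environment)

Parcel:
  400 → 1000 m (dry, 9.6°C/km): ΔT = -9.6 × 0.6 = -5.76°C → T = 16.24°C
  1000 → 2100 m (saturated, 5.8°C/km): ΔT = -5.8 × 1.1 = -6.38°C → T = 9.86°C
Environment:
  400 → 900 m (environment, lower layer, 10°C/km): ΔT = -10 × 0.5 = -5°C → T = 17°C
  900 → 2100 m (environment, upper layer, 10.2°C/km): ΔT = -10.2 × 1.2 = -12.24°C → T = 4.76°C
T_parcel − T_env = 9.86 − 4.76 = +5.1°C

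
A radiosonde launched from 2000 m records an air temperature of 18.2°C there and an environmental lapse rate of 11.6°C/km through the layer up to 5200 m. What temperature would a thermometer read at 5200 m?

From 2000 m to 5200 m (environmental): cools by 11.6 × 3.2 = 37.12°C, giving -18.92°C.

-18.92°C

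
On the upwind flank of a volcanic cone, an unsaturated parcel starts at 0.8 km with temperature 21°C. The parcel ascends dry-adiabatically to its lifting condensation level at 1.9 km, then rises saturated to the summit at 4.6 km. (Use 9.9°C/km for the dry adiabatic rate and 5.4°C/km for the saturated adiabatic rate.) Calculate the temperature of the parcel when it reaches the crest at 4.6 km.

Dry to 1900 m: -9.9 × 1.1 km = -10.89°C, so T = 10.11°C.
Saturated to 4600 m: -5.4 × 2.7 km = -14.58°C, so T = -4.47°C.

-4.47°C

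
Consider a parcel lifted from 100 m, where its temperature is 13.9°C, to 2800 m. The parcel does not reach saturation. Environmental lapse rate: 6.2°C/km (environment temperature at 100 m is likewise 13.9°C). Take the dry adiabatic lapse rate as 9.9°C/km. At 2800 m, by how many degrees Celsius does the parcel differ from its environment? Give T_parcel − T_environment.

Parcel:
  Dry to 2800 m: -9.9 × 2.7 km = -26.73°C, so T = -12.83°C.
Environment:
  Environment to 2800 m: -6.2 × 2.7 km = -16.74°C, so T = -2.84°C.
T_parcel − T_env = -12.83 − (-2.84) = -9.99°C

-9.99°C (parcel cooler than environment)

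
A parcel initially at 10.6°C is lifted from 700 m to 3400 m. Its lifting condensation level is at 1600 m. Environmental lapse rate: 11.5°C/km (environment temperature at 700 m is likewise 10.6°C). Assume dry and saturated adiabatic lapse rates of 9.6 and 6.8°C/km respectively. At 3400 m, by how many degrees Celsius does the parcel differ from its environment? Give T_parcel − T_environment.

+10.17°C (parcel warmer than environment)

Parcel:
  700 → 1600 m (dry, 9.6°C/km): ΔT = -9.6 × 0.9 = -8.64°C → T = 1.96°C
  1600 → 3400 m (saturated, 6.8°C/km): ΔT = -6.8 × 1.8 = -12.24°C → T = -10.28°C
Environment:
  700 → 3400 m (environment, 11.5°C/km): ΔT = -11.5 × 2.7 = -31.05°C → T = -20.45°C
T_parcel − T_env = -10.28 − (-20.45) = +10.17°C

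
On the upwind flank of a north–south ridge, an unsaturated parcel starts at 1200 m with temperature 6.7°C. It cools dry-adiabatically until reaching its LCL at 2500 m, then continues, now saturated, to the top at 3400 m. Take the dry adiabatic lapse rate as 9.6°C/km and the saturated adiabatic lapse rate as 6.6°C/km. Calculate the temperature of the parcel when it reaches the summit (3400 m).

From 1200 m to 2500 m (dry): cools by 9.6 × 1.3 = 12.48°C, giving -5.78°C.
From 2500 m to 3400 m (saturated): cools by 6.6 × 0.9 = 5.94°C, giving -11.72°C.

-11.72°C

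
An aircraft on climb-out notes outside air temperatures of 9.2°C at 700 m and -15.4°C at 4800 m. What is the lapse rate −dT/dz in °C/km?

6°C/km

Γ = −ΔT/Δz = (9.2 − (-15.4)) / (4800 − 700) m
  = 24.6°C / 4.1 km = 6°C/km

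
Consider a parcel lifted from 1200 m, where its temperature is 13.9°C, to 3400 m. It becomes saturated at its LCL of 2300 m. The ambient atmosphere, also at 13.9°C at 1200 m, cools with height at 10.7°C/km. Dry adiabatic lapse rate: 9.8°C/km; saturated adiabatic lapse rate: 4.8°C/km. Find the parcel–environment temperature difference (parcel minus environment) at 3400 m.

+7.48°C (parcel warmer than environment)

Parcel:
  1200 → 2300 m (dry, 9.8°C/km): ΔT = -9.8 × 1.1 = -10.78°C → T = 3.12°C
  2300 → 3400 m (saturated, 4.8°C/km): ΔT = -4.8 × 1.1 = -5.28°C → T = -2.16°C
Environment:
  1200 → 3400 m (environment, 10.7°C/km): ΔT = -10.7 × 2.2 = -23.54°C → T = -9.64°C
T_parcel − T_env = -2.16 − (-9.64) = +7.48°C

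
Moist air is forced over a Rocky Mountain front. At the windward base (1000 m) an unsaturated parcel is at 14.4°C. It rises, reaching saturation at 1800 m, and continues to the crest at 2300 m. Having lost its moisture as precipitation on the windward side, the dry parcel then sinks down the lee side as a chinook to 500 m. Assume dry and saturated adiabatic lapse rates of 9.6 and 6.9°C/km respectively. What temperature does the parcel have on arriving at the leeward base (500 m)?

20.55°C

1000 → 1800 m (dry, 9.6°C/km): ΔT = -9.6 × 0.8 = -7.68°C → T = 6.72°C
1800 → 2300 m (saturated, 6.9°C/km): ΔT = -6.9 × 0.5 = -3.45°C → T = 3.27°C
2300 → 500 m (dry descent, 9.6°C/km): ΔT = +9.6 × 1.8 = +17.28°C → T = 20.55°C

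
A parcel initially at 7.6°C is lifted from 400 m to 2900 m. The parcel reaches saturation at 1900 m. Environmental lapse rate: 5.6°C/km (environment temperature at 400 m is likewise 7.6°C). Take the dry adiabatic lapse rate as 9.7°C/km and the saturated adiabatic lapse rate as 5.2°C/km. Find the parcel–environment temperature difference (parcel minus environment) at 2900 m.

Parcel:
  From 400 m to 1900 m (dry): cools by 9.7 × 1.5 = 14.55°C, giving -6.95°C.
  From 1900 m to 2900 m (saturated): cools by 5.2 × 1 = 5.2°C, giving -12.15°C.
Environment:
  From 400 m to 2900 m (environment): cools by 5.6 × 2.5 = 14°C, giving -6.4°C.
T_parcel − T_env = -12.15 − (-6.4) = -5.75°C

-5.75°C (parcel cooler than environment)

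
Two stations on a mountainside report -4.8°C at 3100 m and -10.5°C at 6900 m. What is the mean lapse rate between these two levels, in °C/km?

Γ = −ΔT/Δz = (-4.8 − (-10.5)) / (6900 − 3100) m
  = 5.7°C / 3.8 km = 1.5°C/km

1.5°C/km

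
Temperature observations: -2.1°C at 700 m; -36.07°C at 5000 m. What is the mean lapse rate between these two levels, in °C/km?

Γ = −ΔT/Δz = (-2.1 − (-36.07)) / (5000 − 700) m
  = 33.97°C / 4.3 km = 7.9°C/km

7.9°C/km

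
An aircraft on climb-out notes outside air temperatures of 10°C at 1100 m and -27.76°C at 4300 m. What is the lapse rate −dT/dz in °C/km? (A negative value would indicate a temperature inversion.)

11.8°C/km

Γ = −ΔT/Δz = (10 − (-27.76)) / (4300 − 1100) m
  = 37.76°C / 3.2 km = 11.8°C/km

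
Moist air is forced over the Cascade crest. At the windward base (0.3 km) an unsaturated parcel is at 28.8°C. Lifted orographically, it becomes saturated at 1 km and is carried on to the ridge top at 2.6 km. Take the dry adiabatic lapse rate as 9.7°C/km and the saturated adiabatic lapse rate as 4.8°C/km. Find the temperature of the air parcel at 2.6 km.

14.33°C

From 300 m to 1000 m (dry): cools by 9.7 × 0.7 = 6.79°C, giving 22.01°C.
From 1000 m to 2600 m (saturated): cools by 4.8 × 1.6 = 7.68°C, giving 14.33°C.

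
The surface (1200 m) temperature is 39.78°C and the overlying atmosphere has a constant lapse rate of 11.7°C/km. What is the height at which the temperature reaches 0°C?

Height above start = (39.78 − 0) / 11.7 = 3.4 km
Altitude = 1200 m + 3400 m = 4600 m

4600 m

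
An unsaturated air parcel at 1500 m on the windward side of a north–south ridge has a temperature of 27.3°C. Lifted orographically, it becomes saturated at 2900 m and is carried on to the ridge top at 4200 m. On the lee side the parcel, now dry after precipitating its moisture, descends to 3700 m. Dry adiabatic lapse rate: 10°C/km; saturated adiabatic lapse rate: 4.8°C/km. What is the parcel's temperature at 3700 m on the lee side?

1500 → 2900 m (dry, 10°C/km): ΔT = -10 × 1.4 = -14°C → T = 13.3°C
2900 → 4200 m (saturated, 4.8°C/km): ΔT = -4.8 × 1.3 = -6.24°C → T = 7.06°C
4200 → 3700 m (dry descent, 10°C/km): ΔT = +10 × 0.5 = +5°C → T = 12.06°C

12.06°C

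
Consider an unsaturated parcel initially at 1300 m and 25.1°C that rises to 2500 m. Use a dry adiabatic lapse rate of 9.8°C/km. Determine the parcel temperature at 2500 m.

1300 → 2500 m (dry adiabatic, 9.8°C/km): ΔT = -9.8 × 1.2 = -11.76°C → T = 13.34°C

13.34°C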